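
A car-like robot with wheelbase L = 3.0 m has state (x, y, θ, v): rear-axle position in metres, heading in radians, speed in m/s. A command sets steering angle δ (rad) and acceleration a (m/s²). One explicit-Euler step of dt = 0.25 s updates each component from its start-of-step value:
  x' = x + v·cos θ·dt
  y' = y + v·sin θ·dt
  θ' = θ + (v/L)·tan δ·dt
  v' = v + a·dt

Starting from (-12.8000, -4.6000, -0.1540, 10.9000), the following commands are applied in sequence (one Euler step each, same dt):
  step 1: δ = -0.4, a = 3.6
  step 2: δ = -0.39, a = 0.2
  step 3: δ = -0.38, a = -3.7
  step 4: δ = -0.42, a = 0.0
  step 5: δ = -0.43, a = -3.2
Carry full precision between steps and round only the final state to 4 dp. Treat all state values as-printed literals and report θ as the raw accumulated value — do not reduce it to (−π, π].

(-5.6671, -14.2735, -2.1608, 10.1250)

after step 1 (δ=-0.4, a=3.6): (-10.107249, -5.017993, -0.538037, 11.800000)
after step 2 (δ=-0.39, a=0.2): (-7.574036, -6.529725, -0.942241, 11.850000)
after step 3 (δ=-0.38, a=-3.7): (-5.832156, -8.926026, -1.336661, 10.925000)
after step 4 (δ=-0.42, a=0.0): (-5.198501, -11.582755, -1.743228, 10.925000)
after step 5 (δ=-0.43, a=-3.2): (-5.667125, -14.273501, -2.160765, 10.125000)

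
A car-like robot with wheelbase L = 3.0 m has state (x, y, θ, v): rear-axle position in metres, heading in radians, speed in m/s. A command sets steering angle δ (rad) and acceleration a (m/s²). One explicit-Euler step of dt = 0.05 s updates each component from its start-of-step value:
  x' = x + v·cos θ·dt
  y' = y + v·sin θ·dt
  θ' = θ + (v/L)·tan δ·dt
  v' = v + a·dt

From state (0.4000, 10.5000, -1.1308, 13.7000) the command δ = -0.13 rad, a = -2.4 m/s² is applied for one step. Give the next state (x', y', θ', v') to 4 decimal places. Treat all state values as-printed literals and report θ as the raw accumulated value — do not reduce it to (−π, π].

x' = 0.4000 + 13.7000·cos(-1.1308)·0.05 = 0.6918
y' = 10.5000 + 13.7000·sin(-1.1308)·0.05 = 9.8802
θ' = -1.1308 + (13.7000/3.0)·tan(-0.13)·0.05 = -1.1607
v' = 13.7000 − 2.4000·0.05 = 13.5800

(0.6918, 9.8802, -1.1607, 13.5800)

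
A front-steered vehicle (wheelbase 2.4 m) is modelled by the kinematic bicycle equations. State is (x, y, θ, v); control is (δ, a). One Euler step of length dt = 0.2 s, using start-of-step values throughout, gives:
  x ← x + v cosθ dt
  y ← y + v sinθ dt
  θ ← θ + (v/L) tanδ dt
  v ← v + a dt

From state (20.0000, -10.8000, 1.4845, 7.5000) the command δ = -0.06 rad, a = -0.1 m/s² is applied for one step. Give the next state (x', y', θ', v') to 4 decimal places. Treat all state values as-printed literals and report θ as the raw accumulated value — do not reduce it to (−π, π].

x' = 20.0000 + 7.5000·cos(1.4845)·0.2 = 20.1293
y' = -10.8000 + 7.5000·sin(1.4845)·0.2 = -9.3056
θ' = 1.4845 + (7.5000/2.4)·tan(-0.06)·0.2 = 1.4470
v' = 7.5000 − 0.1000·0.2 = 7.4800

(20.1293, -9.3056, 1.4470, 7.4800)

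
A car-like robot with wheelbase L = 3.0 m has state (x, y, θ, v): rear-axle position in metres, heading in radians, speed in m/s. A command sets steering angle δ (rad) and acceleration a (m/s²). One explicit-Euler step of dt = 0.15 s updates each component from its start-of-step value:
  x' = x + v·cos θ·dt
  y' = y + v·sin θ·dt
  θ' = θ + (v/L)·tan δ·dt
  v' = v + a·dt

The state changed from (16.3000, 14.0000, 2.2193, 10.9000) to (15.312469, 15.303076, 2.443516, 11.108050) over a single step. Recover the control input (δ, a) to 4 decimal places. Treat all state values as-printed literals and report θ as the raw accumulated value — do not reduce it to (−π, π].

a = (v'−v)/dt = (0.208050)/0.15 = 1.3870
Δθ = θ'−θ = 0.224216;  (v·dt/L) = 10.9000·0.15/3.0 = 0.545000
tan δ = Δθ·L/(v·dt) = 0.411406  →  δ = 0.3903

δ = 0.3903, a = 1.3870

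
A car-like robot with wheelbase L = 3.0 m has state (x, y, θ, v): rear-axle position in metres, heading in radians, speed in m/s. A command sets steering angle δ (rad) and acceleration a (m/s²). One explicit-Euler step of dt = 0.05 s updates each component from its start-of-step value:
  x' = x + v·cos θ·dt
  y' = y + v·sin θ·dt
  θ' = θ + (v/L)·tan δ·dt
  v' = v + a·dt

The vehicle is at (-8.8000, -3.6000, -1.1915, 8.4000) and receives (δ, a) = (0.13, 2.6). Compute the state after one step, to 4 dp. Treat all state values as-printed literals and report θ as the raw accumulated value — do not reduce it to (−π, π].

x' = -8.8000 + 8.4000·cos(-1.1915)·0.05 = -8.6445
y' = -3.6000 + 8.4000·sin(-1.1915)·0.05 = -3.9901
θ' = -1.1915 + (8.4000/3.0)·tan(0.13)·0.05 = -1.1732
v' = 8.4000 + 2.6000·0.05 = 8.5300

(-8.6445, -3.9901, -1.1732, 8.5300)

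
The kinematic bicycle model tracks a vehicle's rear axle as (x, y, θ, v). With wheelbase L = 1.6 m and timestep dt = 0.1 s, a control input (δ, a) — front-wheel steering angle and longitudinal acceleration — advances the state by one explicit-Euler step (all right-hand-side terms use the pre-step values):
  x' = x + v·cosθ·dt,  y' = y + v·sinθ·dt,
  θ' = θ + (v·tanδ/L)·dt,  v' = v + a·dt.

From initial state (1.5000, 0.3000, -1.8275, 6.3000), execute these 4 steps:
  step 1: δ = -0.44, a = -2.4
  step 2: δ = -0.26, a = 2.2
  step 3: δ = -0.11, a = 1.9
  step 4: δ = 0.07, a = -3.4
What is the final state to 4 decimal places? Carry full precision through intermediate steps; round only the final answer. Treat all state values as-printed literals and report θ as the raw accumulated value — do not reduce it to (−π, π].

after step 1 (δ=-0.44, a=-2.4): (1.340047, -0.309356, -2.012870, 6.060000)
after step 2 (δ=-0.26, a=2.2): (1.080791, -0.857099, -2.113625, 6.280000)
after step 3 (δ=-0.11, a=1.9): (0.756391, -1.394825, -2.156975, 6.470000)
after step 4 (δ=0.07, a=-3.4): (0.398483, -1.933815, -2.128623, 6.130000)

(0.3985, -1.9338, -2.1286, 6.1300)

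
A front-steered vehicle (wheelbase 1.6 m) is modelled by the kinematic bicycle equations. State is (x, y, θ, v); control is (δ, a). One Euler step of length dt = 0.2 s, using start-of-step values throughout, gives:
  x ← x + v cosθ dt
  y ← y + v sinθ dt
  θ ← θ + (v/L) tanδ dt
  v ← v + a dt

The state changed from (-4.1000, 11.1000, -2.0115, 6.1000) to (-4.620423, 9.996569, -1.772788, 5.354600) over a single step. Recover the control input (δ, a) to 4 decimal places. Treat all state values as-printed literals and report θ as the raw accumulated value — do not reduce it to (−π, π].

a = (v'−v)/dt = (-0.745400)/0.2 = -3.7270
Δθ = θ'−θ = 0.238712;  (v·dt/L) = 6.1000·0.2/1.6 = 0.762500
tan δ = Δθ·L/(v·dt) = 0.313065  →  δ = 0.3034

δ = 0.3034, a = -3.7270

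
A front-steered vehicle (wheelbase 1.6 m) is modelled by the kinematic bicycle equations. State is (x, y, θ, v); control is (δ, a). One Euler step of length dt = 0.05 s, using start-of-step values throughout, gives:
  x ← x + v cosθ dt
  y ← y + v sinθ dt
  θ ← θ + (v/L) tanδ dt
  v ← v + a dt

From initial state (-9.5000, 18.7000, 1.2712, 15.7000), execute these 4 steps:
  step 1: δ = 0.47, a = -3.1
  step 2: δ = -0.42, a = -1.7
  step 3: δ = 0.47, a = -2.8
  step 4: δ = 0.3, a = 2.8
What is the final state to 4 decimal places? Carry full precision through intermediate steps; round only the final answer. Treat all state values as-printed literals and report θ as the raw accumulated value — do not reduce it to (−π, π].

after step 1 (δ=0.47, a=-3.1): (-9.268319, 19.450033, 1.520421, 15.545000)
after step 2 (δ=-0.42, a=-1.7): (-9.229182, 20.226297, 1.303484, 15.460000)
after step 3 (δ=0.47, a=-2.8): (-9.025001, 20.971843, 1.548895, 15.320000)
after step 4 (δ=0.3, a=2.8): (-9.008226, 21.737659, 1.696990, 15.460000)

(-9.0082, 21.7377, 1.6970, 15.4600)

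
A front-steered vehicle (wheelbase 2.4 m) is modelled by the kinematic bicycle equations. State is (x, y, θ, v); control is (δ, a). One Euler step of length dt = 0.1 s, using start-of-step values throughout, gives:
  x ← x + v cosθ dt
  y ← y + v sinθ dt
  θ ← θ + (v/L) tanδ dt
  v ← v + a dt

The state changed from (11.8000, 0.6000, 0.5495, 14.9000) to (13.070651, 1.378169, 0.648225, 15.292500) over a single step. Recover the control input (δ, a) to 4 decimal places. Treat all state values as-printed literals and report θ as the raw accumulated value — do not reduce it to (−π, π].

δ = 0.1577, a = 3.9250

a = (v'−v)/dt = (0.392500)/0.1 = 3.9250
Δθ = θ'−θ = 0.098725;  (v·dt/L) = 14.9000·0.1/2.4 = 0.620833
tan δ = Δθ·L/(v·dt) = 0.159020  →  δ = 0.1577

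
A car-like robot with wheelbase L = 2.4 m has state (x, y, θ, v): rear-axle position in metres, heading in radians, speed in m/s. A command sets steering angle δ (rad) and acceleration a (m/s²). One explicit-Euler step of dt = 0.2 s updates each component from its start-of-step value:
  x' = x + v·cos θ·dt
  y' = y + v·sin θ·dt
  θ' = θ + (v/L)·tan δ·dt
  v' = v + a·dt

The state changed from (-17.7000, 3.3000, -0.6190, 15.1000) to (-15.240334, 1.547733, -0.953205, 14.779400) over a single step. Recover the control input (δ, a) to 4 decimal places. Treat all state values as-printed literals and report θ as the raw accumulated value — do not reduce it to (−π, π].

a = (v'−v)/dt = (-0.320600)/0.2 = -1.6030
Δθ = θ'−θ = -0.334205;  (v·dt/L) = 15.1000·0.2/2.4 = 1.258333
tan δ = Δθ·L/(v·dt) = -0.265593  →  δ = -0.2596

δ = -0.2596, a = -1.6030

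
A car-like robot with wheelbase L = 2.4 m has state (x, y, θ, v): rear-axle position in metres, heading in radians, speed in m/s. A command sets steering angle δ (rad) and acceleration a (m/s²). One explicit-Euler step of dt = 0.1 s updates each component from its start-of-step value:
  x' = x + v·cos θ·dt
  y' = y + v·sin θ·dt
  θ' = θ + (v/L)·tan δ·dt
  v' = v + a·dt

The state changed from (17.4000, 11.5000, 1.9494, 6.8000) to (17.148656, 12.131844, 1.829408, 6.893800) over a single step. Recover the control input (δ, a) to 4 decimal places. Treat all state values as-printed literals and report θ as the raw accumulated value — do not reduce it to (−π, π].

a = (v'−v)/dt = (0.093800)/0.1 = 0.9380
Δθ = θ'−θ = -0.119992;  (v·dt/L) = 6.8000·0.1/2.4 = 0.283333
tan δ = Δθ·L/(v·dt) = -0.423501  →  δ = -0.4006

δ = -0.4006, a = 0.9380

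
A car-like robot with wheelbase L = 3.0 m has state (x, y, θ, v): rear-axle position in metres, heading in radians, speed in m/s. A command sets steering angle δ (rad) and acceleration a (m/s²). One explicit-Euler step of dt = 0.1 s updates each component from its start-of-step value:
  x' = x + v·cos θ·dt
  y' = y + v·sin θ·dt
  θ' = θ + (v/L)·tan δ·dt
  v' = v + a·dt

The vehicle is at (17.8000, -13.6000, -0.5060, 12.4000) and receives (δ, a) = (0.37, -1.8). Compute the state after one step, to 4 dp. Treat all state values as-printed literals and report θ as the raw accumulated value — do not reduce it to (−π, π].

x' = 17.8000 + 12.4000·cos(-0.5060)·0.1 = 18.8846
y' = -13.6000 + 12.4000·sin(-0.5060)·0.1 = -14.2010
θ' = -0.5060 + (12.4000/3.0)·tan(0.37)·0.1 = -0.3457
v' = 12.4000 − 1.8000·0.1 = 12.2200

(18.8846, -14.2010, -0.3457, 12.2200)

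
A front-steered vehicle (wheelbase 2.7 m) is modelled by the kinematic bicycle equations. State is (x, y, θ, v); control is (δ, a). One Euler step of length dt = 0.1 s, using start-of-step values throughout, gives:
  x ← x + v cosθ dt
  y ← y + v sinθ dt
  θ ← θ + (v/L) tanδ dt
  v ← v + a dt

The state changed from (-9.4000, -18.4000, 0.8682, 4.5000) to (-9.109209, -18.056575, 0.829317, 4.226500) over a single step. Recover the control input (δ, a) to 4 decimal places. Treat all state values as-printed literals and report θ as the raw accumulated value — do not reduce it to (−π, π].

a = (v'−v)/dt = (-0.273500)/0.1 = -2.7350
Δθ = θ'−θ = -0.038883;  (v·dt/L) = 4.5000·0.1/2.7 = 0.166667
tan δ = Δθ·L/(v·dt) = -0.233298  →  δ = -0.2292

δ = -0.2292, a = -2.7350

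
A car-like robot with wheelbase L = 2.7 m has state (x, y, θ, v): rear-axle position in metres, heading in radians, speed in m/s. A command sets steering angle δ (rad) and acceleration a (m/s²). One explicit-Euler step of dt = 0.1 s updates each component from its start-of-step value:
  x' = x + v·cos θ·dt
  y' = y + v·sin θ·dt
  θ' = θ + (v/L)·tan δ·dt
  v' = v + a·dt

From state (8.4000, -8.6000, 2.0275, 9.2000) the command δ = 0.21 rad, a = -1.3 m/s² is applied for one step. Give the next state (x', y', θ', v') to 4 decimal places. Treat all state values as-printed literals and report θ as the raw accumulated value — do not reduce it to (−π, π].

(7.9943, -7.7743, 2.1001, 9.0700)

x' = 8.4000 + 9.2000·cos(2.0275)·0.1 = 7.9943
y' = -8.6000 + 9.2000·sin(2.0275)·0.1 = -7.7743
θ' = 2.0275 + (9.2000/2.7)·tan(0.21)·0.1 = 2.1001
v' = 9.2000 − 1.3000·0.1 = 9.0700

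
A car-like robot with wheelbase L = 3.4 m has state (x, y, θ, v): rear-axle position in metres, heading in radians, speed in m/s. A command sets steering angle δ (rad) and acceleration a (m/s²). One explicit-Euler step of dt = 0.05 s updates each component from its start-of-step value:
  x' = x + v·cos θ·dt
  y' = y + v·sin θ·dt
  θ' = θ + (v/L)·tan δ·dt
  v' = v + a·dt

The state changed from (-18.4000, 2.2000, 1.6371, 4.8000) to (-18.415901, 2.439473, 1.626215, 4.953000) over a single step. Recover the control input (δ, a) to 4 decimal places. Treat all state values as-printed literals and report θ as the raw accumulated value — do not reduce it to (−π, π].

δ = -0.1530, a = 3.0600

a = (v'−v)/dt = (0.153000)/0.05 = 3.0600
Δθ = θ'−θ = -0.010885;  (v·dt/L) = 4.8000·0.05/3.4 = 0.070588
tan δ = Δθ·L/(v·dt) = -0.154204  →  δ = -0.1530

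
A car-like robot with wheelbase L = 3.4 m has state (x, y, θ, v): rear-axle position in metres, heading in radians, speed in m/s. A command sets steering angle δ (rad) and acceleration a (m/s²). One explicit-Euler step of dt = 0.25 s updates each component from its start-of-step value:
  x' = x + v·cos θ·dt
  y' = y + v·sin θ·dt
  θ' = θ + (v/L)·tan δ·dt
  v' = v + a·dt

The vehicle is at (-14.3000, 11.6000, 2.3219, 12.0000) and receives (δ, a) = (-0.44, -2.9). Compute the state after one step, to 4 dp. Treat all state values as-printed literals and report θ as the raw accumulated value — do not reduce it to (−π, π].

x' = -14.3000 + 12.0000·cos(2.3219)·0.25 = -16.3473
y' = 11.6000 + 12.0000·sin(2.3219)·0.25 = 13.7928
θ' = 2.3219 + (12.0000/3.4)·tan(-0.44)·0.25 = 1.9065
v' = 12.0000 − 2.9000·0.25 = 11.2750

(-16.3473, 13.7928, 1.9065, 11.2750)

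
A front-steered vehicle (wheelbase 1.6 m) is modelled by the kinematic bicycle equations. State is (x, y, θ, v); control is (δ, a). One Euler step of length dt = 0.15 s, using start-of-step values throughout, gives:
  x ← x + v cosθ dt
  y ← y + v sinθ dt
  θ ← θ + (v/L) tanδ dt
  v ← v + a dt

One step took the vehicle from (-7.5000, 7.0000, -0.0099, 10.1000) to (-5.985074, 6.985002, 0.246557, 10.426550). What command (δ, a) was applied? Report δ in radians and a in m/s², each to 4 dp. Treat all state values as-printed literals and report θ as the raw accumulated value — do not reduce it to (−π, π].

a = (v'−v)/dt = (0.326550)/0.15 = 2.1770
Δθ = θ'−θ = 0.256457;  (v·dt/L) = 10.1000·0.15/1.6 = 0.946875
tan δ = Δθ·L/(v·dt) = 0.270846  →  δ = 0.2645

δ = 0.2645, a = 2.1770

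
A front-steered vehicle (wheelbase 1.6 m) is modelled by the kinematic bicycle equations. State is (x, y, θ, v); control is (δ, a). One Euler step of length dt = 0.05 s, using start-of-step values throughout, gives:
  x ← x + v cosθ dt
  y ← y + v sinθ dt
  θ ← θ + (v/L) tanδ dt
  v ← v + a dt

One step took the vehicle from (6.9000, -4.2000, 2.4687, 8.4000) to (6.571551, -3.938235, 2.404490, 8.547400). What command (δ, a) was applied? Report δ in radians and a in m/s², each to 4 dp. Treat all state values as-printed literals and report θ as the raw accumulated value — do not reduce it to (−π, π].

a = (v'−v)/dt = (0.147400)/0.05 = 2.9480
Δθ = θ'−θ = -0.064210;  (v·dt/L) = 8.4000·0.05/1.6 = 0.262500
tan δ = Δθ·L/(v·dt) = -0.244610  →  δ = -0.2399

δ = -0.2399, a = 2.9480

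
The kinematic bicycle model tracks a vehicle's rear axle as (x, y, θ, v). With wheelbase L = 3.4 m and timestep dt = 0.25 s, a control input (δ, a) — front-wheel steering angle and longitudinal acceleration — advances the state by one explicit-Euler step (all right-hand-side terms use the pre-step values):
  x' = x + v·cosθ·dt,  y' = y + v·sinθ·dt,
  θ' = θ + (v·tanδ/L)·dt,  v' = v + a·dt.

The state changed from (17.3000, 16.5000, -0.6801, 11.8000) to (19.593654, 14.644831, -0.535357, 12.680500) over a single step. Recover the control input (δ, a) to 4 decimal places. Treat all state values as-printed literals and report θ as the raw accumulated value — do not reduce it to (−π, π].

a = (v'−v)/dt = (0.880500)/0.25 = 3.5220
Δθ = θ'−θ = 0.144743;  (v·dt/L) = 11.8000·0.25/3.4 = 0.867647
tan δ = Δθ·L/(v·dt) = 0.166822  →  δ = 0.1653

δ = 0.1653, a = 3.5220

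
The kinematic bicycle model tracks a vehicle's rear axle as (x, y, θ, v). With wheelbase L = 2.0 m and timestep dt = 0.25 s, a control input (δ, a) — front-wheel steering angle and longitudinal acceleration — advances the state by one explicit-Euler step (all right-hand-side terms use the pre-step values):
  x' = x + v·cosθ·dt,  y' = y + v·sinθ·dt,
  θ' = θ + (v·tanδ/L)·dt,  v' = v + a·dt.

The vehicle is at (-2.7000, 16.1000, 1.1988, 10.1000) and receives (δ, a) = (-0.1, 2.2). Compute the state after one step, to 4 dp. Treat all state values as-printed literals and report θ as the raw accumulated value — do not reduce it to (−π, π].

(-1.7822, 18.4523, 1.0721, 10.6500)

x' = -2.7000 + 10.1000·cos(1.1988)·0.25 = -1.7822
y' = 16.1000 + 10.1000·sin(1.1988)·0.25 = 18.4523
θ' = 1.1988 + (10.1000/2.0)·tan(-0.1)·0.25 = 1.0721
v' = 10.1000 + 2.2000·0.25 = 10.6500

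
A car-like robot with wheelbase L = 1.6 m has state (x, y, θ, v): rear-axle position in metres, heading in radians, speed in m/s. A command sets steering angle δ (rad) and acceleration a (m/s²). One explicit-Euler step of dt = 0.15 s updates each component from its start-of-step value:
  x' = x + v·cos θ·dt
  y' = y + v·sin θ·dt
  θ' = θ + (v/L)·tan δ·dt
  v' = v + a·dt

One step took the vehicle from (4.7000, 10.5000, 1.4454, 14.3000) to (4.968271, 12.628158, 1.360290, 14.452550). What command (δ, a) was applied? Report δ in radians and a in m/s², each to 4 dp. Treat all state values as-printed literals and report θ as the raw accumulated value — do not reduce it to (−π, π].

δ = -0.0634, a = 1.0170

a = (v'−v)/dt = (0.152550)/0.15 = 1.0170
Δθ = θ'−θ = -0.085110;  (v·dt/L) = 14.3000·0.15/1.6 = 1.340625
tan δ = Δθ·L/(v·dt) = -0.063485  →  δ = -0.0634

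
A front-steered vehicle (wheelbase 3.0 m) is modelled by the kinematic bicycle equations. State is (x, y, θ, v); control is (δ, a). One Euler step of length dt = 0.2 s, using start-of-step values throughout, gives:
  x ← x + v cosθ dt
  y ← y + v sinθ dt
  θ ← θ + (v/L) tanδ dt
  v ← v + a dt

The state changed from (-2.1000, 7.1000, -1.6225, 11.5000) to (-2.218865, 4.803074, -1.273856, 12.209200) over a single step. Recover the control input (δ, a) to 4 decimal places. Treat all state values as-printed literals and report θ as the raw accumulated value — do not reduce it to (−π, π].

a = (v'−v)/dt = (0.709200)/0.2 = 3.5460
Δθ = θ'−θ = 0.348644;  (v·dt/L) = 11.5000·0.2/3.0 = 0.766667
tan δ = Δθ·L/(v·dt) = 0.454753  →  δ = 0.4268

δ = 0.4268, a = 3.5460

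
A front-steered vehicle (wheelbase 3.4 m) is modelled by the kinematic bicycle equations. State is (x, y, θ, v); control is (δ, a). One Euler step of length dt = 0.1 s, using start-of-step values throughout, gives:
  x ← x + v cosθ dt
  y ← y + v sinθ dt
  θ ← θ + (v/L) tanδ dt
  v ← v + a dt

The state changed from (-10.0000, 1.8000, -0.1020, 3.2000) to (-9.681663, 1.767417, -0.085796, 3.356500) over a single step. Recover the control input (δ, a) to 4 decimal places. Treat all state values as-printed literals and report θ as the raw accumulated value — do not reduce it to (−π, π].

a = (v'−v)/dt = (0.156500)/0.1 = 1.5650
Δθ = θ'−θ = 0.016204;  (v·dt/L) = 3.2000·0.1/3.4 = 0.094118
tan δ = Δθ·L/(v·dt) = 0.172167  →  δ = 0.1705

δ = 0.1705, a = 1.5650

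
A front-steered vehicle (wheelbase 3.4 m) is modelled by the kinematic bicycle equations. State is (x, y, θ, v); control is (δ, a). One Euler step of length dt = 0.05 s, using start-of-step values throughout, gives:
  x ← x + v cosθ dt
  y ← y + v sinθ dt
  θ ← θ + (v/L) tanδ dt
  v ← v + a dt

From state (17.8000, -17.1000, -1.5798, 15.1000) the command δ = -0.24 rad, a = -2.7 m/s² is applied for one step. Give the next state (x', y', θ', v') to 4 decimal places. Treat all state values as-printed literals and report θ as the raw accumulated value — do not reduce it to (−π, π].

x' = 17.8000 + 15.1000·cos(-1.5798)·0.05 = 17.7932
y' = -17.1000 + 15.1000·sin(-1.5798)·0.05 = -17.8550
θ' = -1.5798 + (15.1000/3.4)·tan(-0.24)·0.05 = -1.6341
v' = 15.1000 − 2.7000·0.05 = 14.9650

(17.7932, -17.8550, -1.6341, 14.9650)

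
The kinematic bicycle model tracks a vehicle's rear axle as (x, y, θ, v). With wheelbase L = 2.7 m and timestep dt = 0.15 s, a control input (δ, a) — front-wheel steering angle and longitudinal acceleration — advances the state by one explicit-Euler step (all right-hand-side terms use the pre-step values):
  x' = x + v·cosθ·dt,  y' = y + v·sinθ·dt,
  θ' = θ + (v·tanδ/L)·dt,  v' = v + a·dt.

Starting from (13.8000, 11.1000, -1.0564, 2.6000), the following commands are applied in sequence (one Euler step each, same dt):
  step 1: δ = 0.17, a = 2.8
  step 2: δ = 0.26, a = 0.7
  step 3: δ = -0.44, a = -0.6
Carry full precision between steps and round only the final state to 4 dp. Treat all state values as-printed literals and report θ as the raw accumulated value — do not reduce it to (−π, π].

after step 1 (δ=0.17, a=2.8): (13.991884, 10.760470, -1.031605, 3.020000)
after step 2 (δ=0.26, a=0.7): (14.224473, 10.371740, -0.986973, 3.125000)
after step 3 (δ=-0.44, a=-0.6): (14.482857, 9.980633, -1.068705, 3.035000)

(14.4829, 9.9806, -1.0687, 3.0350)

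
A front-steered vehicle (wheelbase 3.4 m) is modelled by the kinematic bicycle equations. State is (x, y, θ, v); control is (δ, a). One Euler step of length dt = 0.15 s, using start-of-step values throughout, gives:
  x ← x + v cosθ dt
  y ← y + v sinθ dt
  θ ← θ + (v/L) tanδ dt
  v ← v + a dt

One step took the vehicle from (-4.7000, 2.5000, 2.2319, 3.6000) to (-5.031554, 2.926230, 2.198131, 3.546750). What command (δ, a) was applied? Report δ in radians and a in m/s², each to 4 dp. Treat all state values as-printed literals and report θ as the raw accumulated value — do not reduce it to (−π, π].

a = (v'−v)/dt = (-0.053250)/0.15 = -0.3550
Δθ = θ'−θ = -0.033769;  (v·dt/L) = 3.6000·0.15/3.4 = 0.158824
tan δ = Δθ·L/(v·dt) = -0.212620  →  δ = -0.2095

δ = -0.2095, a = -0.3550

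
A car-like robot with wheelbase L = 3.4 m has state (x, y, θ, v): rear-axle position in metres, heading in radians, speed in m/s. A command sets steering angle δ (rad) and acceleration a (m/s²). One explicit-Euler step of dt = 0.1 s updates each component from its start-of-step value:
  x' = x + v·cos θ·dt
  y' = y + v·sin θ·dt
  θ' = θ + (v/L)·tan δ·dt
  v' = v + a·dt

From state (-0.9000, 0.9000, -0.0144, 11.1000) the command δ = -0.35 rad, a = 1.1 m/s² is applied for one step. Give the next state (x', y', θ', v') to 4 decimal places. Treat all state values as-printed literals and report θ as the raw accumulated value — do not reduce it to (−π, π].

(0.2099, 0.8840, -0.1336, 11.2100)

x' = -0.9000 + 11.1000·cos(-0.0144)·0.1 = 0.2099
y' = 0.9000 + 11.1000·sin(-0.0144)·0.1 = 0.8840
θ' = -0.0144 + (11.1000/3.4)·tan(-0.35)·0.1 = -0.1336
v' = 11.1000 + 1.1000·0.1 = 11.2100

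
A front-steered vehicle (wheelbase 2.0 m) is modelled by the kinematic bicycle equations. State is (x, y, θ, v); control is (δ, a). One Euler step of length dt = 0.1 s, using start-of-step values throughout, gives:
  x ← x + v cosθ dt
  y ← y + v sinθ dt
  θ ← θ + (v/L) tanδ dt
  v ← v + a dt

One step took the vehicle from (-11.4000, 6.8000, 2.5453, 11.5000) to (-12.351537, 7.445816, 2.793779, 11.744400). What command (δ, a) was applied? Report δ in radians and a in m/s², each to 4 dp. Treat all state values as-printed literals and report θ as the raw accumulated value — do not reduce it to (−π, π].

δ = 0.4079, a = 2.4440

a = (v'−v)/dt = (0.244400)/0.1 = 2.4440
Δθ = θ'−θ = 0.248479;  (v·dt/L) = 11.5000·0.1/2.0 = 0.575000
tan δ = Δθ·L/(v·dt) = 0.432137  →  δ = 0.4079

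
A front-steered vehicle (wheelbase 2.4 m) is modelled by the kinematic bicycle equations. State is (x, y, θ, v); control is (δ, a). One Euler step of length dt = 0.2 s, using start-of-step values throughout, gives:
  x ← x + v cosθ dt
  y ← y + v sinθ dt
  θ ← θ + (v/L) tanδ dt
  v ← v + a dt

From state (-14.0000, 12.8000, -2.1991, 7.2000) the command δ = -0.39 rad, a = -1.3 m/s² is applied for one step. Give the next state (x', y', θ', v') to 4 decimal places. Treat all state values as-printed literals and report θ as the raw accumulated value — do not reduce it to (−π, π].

(-14.8464, 11.6350, -2.4457, 6.9400)

x' = -14.0000 + 7.2000·cos(-2.1991)·0.2 = -14.8464
y' = 12.8000 + 7.2000·sin(-2.1991)·0.2 = 11.6350
θ' = -2.1991 + (7.2000/2.4)·tan(-0.39)·0.2 = -2.4457
v' = 7.2000 − 1.3000·0.2 = 6.9400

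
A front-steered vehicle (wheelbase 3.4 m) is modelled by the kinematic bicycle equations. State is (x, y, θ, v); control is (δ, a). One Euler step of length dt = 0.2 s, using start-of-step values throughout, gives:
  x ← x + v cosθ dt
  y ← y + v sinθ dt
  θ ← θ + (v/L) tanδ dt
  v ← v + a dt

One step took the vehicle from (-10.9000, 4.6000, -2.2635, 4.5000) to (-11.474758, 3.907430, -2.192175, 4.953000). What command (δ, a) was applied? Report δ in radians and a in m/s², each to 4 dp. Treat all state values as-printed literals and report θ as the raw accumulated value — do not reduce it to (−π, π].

δ = 0.2632, a = 2.2650

a = (v'−v)/dt = (0.453000)/0.2 = 2.2650
Δθ = θ'−θ = 0.071325;  (v·dt/L) = 4.5000·0.2/3.4 = 0.264706
tan δ = Δθ·L/(v·dt) = 0.269450  →  δ = 0.2632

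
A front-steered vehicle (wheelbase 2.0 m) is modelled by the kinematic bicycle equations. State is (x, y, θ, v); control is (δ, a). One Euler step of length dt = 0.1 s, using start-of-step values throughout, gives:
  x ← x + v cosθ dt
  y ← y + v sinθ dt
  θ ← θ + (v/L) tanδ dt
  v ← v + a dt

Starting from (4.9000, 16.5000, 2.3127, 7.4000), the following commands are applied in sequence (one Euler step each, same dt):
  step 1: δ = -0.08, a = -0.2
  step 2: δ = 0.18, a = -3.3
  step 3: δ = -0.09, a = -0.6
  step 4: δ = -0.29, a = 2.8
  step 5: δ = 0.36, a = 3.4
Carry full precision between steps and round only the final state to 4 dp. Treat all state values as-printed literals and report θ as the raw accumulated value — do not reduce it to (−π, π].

after step 1 (δ=-0.08, a=-0.2): (4.399988, 17.045516, 2.283037, 7.380000)
after step 2 (δ=0.18, a=-3.3): (3.917682, 17.604108, 2.350183, 7.050000)
after step 3 (δ=-0.09, a=-0.6): (3.422177, 18.105606, 2.318373, 6.990000)
after step 4 (δ=-0.29, a=2.8): (2.946952, 18.618209, 2.214077, 7.270000)
after step 5 (δ=0.36, a=3.4): (2.510880, 19.199906, 2.350900, 7.610000)

(2.5109, 19.1999, 2.3509, 7.6100)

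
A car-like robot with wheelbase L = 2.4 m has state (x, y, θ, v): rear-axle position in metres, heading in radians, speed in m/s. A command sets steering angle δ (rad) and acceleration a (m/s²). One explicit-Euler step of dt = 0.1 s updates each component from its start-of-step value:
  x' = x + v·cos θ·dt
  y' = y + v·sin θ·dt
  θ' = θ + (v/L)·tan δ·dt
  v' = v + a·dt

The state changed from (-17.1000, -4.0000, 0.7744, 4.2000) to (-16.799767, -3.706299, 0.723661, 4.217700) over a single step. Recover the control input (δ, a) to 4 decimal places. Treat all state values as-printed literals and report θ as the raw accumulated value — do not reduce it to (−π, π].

δ = -0.2822, a = 0.1770

a = (v'−v)/dt = (0.017700)/0.1 = 0.1770
Δθ = θ'−θ = -0.050739;  (v·dt/L) = 4.2000·0.1/2.4 = 0.175000
tan δ = Δθ·L/(v·dt) = -0.289937  →  δ = -0.2822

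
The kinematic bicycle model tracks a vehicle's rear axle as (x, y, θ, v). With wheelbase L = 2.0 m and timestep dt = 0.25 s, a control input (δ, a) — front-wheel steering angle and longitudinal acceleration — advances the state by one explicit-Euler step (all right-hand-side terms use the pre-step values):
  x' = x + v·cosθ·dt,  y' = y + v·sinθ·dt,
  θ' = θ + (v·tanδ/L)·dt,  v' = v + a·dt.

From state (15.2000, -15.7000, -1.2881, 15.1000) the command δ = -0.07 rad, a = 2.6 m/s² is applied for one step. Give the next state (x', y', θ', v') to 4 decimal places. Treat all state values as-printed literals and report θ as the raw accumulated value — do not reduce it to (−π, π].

x' = 15.2000 + 15.1000·cos(-1.2881)·0.25 = 16.2530
y' = -15.7000 + 15.1000·sin(-1.2881)·0.25 = -19.3252
θ' = -1.2881 + (15.1000/2.0)·tan(-0.07)·0.25 = -1.4204
v' = 15.1000 + 2.6000·0.25 = 15.7500

(16.2530, -19.3252, -1.4204, 15.7500)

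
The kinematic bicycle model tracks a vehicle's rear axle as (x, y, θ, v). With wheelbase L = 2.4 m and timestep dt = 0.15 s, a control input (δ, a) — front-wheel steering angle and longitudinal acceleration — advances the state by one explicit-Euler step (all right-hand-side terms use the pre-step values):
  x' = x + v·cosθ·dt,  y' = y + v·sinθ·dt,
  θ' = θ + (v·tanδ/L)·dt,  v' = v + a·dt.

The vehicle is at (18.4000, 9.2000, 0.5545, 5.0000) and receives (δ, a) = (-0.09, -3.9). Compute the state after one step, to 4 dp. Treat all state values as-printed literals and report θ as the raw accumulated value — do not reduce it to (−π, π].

x' = 18.4000 + 5.0000·cos(0.5545)·0.15 = 19.0376
y' = 9.2000 + 5.0000·sin(0.5545)·0.15 = 9.5949
θ' = 0.5545 + (5.0000/2.4)·tan(-0.09)·0.15 = 0.5263
v' = 5.0000 − 3.9000·0.15 = 4.4150

(19.0376, 9.5949, 0.5263, 4.4150)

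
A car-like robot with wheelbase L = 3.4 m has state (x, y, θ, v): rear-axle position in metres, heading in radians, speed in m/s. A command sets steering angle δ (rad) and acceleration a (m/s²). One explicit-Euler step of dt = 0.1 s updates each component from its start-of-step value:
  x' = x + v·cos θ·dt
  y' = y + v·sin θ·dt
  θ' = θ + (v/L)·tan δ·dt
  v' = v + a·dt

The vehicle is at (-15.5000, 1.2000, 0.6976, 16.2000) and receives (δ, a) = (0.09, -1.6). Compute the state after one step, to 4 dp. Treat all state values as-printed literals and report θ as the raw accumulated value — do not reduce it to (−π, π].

x' = -15.5000 + 16.2000·cos(0.6976)·0.1 = -14.2585
y' = 1.2000 + 16.2000·sin(0.6976)·0.1 = 2.2407
θ' = 0.6976 + (16.2000/3.4)·tan(0.09)·0.1 = 0.7406
v' = 16.2000 − 1.6000·0.1 = 16.0400

(-14.2585, 2.2407, 0.7406, 16.0400)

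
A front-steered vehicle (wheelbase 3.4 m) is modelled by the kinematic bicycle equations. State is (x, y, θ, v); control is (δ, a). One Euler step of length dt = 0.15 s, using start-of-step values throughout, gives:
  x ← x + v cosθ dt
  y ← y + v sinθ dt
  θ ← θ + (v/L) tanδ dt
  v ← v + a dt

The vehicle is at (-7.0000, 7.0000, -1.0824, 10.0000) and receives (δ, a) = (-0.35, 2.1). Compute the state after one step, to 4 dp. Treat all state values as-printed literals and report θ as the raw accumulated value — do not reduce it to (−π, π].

x' = -7.0000 + 10.0000·cos(-1.0824)·0.15 = -6.2962
y' = 7.0000 + 10.0000·sin(-1.0824)·0.15 = 5.6754
θ' = -1.0824 + (10.0000/3.4)·tan(-0.35)·0.15 = -1.2434
v' = 10.0000 + 2.1000·0.15 = 10.3150

(-6.2962, 5.6754, -1.2434, 10.3150)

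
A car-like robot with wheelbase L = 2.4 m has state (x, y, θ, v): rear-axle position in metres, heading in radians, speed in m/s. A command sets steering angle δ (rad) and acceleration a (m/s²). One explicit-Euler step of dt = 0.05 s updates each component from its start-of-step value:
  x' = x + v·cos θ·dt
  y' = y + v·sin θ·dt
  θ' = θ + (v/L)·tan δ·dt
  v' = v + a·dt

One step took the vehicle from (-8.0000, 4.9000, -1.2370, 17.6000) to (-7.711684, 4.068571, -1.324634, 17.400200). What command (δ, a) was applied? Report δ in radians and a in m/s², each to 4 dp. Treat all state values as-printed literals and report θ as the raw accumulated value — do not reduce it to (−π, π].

δ = -0.2346, a = -3.9960

a = (v'−v)/dt = (-0.199800)/0.05 = -3.9960
Δθ = θ'−θ = -0.087634;  (v·dt/L) = 17.6000·0.05/2.4 = 0.366667
tan δ = Δθ·L/(v·dt) = -0.239002  →  δ = -0.2346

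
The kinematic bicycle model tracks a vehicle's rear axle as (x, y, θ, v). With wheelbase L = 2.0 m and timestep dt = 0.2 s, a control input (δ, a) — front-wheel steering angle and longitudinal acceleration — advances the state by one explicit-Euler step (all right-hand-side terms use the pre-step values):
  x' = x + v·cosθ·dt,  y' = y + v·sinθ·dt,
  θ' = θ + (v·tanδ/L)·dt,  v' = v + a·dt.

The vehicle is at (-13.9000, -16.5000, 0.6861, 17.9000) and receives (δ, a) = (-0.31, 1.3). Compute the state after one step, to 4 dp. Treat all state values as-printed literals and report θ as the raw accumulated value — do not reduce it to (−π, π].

x' = -13.9000 + 17.9000·cos(0.6861)·0.2 = -11.1301
y' = -16.5000 + 17.9000·sin(0.6861)·0.2 = -14.2320
θ' = 0.6861 + (17.9000/2.0)·tan(-0.31)·0.2 = 0.1127
v' = 17.9000 + 1.3000·0.2 = 18.1600

(-11.1301, -14.2320, 0.1127, 18.1600)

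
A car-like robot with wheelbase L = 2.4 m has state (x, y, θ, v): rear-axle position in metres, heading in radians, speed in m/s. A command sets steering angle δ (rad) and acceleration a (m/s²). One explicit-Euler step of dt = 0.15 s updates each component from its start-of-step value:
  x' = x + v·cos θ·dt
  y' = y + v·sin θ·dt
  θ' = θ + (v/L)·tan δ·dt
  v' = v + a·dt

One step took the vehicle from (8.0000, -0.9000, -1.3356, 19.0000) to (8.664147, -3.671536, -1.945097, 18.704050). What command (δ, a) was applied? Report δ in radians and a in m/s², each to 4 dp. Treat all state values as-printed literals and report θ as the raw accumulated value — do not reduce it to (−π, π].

a = (v'−v)/dt = (-0.295950)/0.15 = -1.9730
Δθ = θ'−θ = -0.609497;  (v·dt/L) = 19.0000·0.15/2.4 = 1.187500
tan δ = Δθ·L/(v·dt) = -0.513261  →  δ = -0.4742

δ = -0.4742, a = -1.9730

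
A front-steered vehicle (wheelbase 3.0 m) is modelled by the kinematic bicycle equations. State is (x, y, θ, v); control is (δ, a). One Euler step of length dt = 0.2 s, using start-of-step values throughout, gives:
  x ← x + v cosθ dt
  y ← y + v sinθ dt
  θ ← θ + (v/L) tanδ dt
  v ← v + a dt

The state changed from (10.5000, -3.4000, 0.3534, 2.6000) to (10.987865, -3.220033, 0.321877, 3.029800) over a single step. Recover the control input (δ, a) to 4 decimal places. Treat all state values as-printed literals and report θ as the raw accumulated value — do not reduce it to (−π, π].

a = (v'−v)/dt = (0.429800)/0.2 = 2.1490
Δθ = θ'−θ = -0.031523;  (v·dt/L) = 2.6000·0.2/3.0 = 0.173333
tan δ = Δθ·L/(v·dt) = -0.181863  →  δ = -0.1799

δ = -0.1799, a = 2.1490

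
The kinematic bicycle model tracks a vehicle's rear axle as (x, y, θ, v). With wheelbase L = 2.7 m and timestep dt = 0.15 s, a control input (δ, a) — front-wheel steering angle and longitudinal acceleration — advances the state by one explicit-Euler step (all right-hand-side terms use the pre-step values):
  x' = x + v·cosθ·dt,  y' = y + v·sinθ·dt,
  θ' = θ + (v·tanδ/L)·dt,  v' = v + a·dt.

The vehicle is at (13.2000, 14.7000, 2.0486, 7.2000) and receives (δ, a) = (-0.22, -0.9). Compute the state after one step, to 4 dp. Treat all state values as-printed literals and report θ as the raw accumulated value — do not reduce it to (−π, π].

x' = 13.2000 + 7.2000·cos(2.0486)·0.15 = 12.7034
y' = 14.7000 + 7.2000·sin(2.0486)·0.15 = 15.6590
θ' = 2.0486 + (7.2000/2.7)·tan(-0.22)·0.15 = 1.9592
v' = 7.2000 − 0.9000·0.15 = 7.0650

(12.7034, 15.6590, 1.9592, 7.0650)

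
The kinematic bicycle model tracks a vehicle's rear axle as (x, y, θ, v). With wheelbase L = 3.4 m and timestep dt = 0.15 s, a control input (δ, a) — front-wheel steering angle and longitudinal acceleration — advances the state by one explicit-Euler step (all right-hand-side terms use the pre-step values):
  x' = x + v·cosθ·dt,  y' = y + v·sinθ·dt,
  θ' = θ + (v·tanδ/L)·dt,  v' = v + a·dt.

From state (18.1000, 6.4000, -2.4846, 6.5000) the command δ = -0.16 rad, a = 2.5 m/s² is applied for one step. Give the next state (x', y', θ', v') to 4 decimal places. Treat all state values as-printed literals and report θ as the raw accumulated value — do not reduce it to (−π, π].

x' = 18.1000 + 6.5000·cos(-2.4846)·0.15 = 17.3280
y' = 6.4000 + 6.5000·sin(-2.4846)·0.15 = 5.8045
θ' = -2.4846 + (6.5000/3.4)·tan(-0.16)·0.15 = -2.5309
v' = 6.5000 + 2.5000·0.15 = 6.8750

(17.3280, 5.8045, -2.5309, 6.8750)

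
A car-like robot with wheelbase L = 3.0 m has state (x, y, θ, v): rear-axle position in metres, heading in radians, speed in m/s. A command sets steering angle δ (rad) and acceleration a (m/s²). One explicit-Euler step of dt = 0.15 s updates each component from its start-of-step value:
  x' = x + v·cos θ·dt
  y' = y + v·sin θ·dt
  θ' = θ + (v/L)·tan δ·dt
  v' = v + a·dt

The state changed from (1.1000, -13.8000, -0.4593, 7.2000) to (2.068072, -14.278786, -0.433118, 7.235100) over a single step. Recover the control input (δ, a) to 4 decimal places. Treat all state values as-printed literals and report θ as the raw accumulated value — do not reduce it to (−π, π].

a = (v'−v)/dt = (0.035100)/0.15 = 0.2340
Δθ = θ'−θ = 0.026182;  (v·dt/L) = 7.2000·0.15/3.0 = 0.360000
tan δ = Δθ·L/(v·dt) = 0.072728  →  δ = 0.0726

δ = 0.0726, a = 0.2340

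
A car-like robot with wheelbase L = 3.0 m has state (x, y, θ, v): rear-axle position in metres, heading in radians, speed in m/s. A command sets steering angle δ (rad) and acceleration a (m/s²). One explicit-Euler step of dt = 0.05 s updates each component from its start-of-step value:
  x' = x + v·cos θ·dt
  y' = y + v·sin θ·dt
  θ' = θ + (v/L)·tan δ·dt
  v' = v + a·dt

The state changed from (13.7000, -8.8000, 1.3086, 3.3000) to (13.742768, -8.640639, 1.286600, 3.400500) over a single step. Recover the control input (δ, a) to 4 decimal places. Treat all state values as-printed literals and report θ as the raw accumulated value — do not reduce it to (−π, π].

δ = -0.3805, a = 2.0100

a = (v'−v)/dt = (0.100500)/0.05 = 2.0100
Δθ = θ'−θ = -0.022000;  (v·dt/L) = 3.3000·0.05/3.0 = 0.055000
tan δ = Δθ·L/(v·dt) = -0.400000  →  δ = -0.3805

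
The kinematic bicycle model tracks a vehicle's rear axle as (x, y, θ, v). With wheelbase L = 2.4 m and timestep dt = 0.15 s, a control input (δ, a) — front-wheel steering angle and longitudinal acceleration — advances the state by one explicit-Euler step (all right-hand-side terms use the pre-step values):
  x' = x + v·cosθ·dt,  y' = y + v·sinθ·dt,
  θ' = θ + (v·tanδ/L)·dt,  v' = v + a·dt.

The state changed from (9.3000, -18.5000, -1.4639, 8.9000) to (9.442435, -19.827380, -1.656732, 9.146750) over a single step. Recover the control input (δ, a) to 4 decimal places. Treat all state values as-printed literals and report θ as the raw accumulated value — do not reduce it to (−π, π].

a = (v'−v)/dt = (0.246750)/0.15 = 1.6450
Δθ = θ'−θ = -0.192832;  (v·dt/L) = 8.9000·0.15/2.4 = 0.556250
tan δ = Δθ·L/(v·dt) = -0.346664  →  δ = -0.3337

δ = -0.3337, a = 1.6450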